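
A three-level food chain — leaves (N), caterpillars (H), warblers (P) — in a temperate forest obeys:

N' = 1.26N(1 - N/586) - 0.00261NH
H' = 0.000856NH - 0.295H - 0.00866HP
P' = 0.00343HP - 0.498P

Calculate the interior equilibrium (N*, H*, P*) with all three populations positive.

From dP/dt = 0: 0.00343H* = 0.498, so H* = 145.
From dN/dt = 0: 1.26(1 - N*/586) = 0.00261·145, giving N* = 586·(1 - 0.301) = 410.
From dH/dt = 0: 0.000856·410 - 0.295 = 0.00866P*, so P* = 0.0558/0.00866 = 6.44.

N* ≈ 410, H* ≈ 145, P* ≈ 6.44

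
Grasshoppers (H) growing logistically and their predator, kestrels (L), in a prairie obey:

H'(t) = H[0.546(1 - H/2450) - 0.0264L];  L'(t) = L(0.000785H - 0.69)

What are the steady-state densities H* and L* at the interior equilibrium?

From dL/dt = 0 with L > 0: 0.000785H* = 0.69, so H* = 879.
Substitute into dH/dt = 0: 0.546(1 - 879/2450) = 0.0264L*.
The bracket is 0.641, giving L* = 0.35/0.0264 = 13.3.

H* ≈ 879, L* ≈ 13.3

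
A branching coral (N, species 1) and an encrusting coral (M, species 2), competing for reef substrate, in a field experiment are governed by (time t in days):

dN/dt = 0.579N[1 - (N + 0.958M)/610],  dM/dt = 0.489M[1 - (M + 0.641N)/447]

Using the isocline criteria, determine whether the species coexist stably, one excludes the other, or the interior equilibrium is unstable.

stable coexistence

Compare the nullcline intercepts: K1/α12 = 610/0.958 = 637 > K2 = 447; K2/α21 = 447/0.641 = 697 > K1 = 610.
Since both inequalities hold, each species can invade when rare, so the interior equilibrium is stable.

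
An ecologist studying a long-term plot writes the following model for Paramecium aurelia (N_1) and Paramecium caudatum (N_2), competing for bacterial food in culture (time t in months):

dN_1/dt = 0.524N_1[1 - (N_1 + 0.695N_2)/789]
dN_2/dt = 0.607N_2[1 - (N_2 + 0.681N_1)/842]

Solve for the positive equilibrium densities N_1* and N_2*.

Setting both brackets to zero gives the nullclines N_1 + 0.695N_2 = 789 and 0.681N_1 + N_2 = 842.
Substituting N_2 = 842 - 0.681N_1 into the first: N_1(1 - 0.695·0.681) = 789 - 0.695·842.
So N_1* = 204/0.527 = 387, and then N_2* = 842 - 0.681·387 = 578.

N_1* ≈ 387, N_2* ≈ 578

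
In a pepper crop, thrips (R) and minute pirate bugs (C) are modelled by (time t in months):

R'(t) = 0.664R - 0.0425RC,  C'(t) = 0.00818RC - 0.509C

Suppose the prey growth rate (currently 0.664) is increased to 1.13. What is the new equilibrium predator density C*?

C* ≈ 26.6

At the interior fixed point, setting dR/dt = 0 with R > 0 fixes C* = (prey growth rate)/(RC coefficient) — independent of the other coefficients.
With the change, C* = 1.13/0.0425 = 26.6; it rises from 15.6.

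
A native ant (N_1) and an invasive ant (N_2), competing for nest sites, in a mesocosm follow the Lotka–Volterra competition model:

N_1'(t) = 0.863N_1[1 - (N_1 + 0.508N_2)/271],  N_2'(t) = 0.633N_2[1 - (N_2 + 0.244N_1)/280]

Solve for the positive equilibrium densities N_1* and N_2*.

Setting both brackets to zero gives the nullclines N_1 + 0.508N_2 = 271 and 0.244N_1 + N_2 = 280.
Substituting N_2 = 280 - 0.244N_1 into the first: N_1(1 - 0.508·0.244) = 271 - 0.508·280.
So N_1* = 129/0.876 = 147, and then N_2* = 280 - 0.244·147 = 244.

N_1* ≈ 147, N_2* ≈ 244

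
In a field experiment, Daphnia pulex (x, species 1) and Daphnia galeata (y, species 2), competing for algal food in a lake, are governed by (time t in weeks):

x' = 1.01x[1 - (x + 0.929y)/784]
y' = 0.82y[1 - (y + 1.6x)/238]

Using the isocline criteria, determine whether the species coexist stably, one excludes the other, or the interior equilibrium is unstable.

species 1 excludes species 2

Compare the nullcline intercepts: K1/α12 = 784/0.929 = 844 > K2 = 238; K2/α21 = 238/1.6 = 149 < K1 = 784.
Since the inequalities point opposite ways, species 1 can invade but species 2 cannot.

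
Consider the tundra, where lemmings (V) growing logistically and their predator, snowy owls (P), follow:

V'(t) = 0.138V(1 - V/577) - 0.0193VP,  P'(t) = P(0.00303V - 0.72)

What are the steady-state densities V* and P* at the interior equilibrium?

From dP/dt = 0 with P > 0: 0.00303V* = 0.72, so V* = 238.
Substitute into dV/dt = 0: 0.138(1 - 238/577) = 0.0193P*.
The bracket is 0.588, giving P* = 0.0812/0.0193 = 4.21.

V* ≈ 238, P* ≈ 4.21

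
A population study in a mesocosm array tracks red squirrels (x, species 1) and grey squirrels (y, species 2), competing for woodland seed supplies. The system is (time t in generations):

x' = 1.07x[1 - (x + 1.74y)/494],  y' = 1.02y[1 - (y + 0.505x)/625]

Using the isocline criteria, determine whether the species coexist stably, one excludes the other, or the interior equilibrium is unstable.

Compare the nullcline intercepts: K1/α12 = 494/1.74 = 284 < K2 = 625; K2/α21 = 625/0.505 = 1240 > K1 = 494.
Since the inequalities point opposite ways, species 2 can invade but species 1 cannot.

species 2 excludes species 1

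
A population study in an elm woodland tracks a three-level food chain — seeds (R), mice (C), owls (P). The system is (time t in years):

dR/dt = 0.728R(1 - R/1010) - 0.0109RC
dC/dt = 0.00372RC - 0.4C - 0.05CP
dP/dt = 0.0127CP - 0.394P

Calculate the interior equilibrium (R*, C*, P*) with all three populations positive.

From dP/dt = 0: 0.0127C* = 0.394, so C* = 31.
From dR/dt = 0: 0.728(1 - R*/1010) = 0.0109·31, giving R* = 1010·(1 - 0.465) = 541.
From dC/dt = 0: 0.00372·541 - 0.4 = 0.05P*, so P* = 1.61/0.05 = 32.2.

R* ≈ 541, C* ≈ 31, P* ≈ 32.2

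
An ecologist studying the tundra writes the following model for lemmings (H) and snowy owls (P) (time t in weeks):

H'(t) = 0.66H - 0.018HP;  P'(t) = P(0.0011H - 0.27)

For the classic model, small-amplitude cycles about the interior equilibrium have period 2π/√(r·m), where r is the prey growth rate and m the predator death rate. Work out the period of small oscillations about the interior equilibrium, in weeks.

Here r = 0.66 and m = 0.27, so r·m = 0.178.
ω = √0.178 = 0.422 per week, hence T = 2π/ω ≈ 14.9 weeks.

T ≈ 14.9 weeks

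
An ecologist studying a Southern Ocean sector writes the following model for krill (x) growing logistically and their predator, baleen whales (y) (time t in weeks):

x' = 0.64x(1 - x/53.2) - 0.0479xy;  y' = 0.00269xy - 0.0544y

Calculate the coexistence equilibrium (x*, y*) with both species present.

x* ≈ 20.2, y* ≈ 8.28

From dy/dt = 0 with y > 0: 0.00269x* = 0.0544, so x* = 20.2.
Substitute into dx/dt = 0: 0.64(1 - 20.2/53.2) = 0.0479y*.
The bracket is 0.62, giving y* = 0.397/0.0479 = 8.28.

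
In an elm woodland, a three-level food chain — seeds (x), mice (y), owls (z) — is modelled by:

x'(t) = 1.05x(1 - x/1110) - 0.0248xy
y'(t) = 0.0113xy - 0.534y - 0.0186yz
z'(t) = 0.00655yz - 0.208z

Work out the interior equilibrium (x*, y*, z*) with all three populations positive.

x* ≈ 277, y* ≈ 31.8, z* ≈ 140

From dz/dt = 0: 0.00655y* = 0.208, so y* = 31.8.
From dx/dt = 0: 1.05(1 - x*/1110) = 0.0248·31.8, giving x* = 1110·(1 - 0.75) = 277.
From dy/dt = 0: 0.0113·277 - 0.534 = 0.0186z*, so z* = 2.6/0.0186 = 140.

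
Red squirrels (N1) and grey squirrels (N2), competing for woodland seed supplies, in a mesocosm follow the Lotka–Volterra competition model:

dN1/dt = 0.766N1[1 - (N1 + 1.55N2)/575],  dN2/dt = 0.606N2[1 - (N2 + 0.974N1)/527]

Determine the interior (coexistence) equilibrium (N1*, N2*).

N1* ≈ 474, N2* ≈ 64.8

Setting both brackets to zero gives the nullclines N1 + 1.55N2 = 575 and 0.974N1 + N2 = 527.
Substituting N2 = 527 - 0.974N1 into the first: N1(1 - 1.55·0.974) = 575 - 1.55·527.
So N1* = -242/-0.51 = 474, and then N2* = 527 - 0.974·474 = 64.8.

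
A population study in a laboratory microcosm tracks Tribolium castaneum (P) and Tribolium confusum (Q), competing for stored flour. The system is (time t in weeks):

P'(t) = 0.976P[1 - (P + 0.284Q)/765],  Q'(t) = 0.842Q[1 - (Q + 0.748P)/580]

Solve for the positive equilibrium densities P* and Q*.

Setting both brackets to zero gives the nullclines P + 0.284Q = 765 and 0.748P + Q = 580.
Substituting Q = 580 - 0.748P into the first: P(1 - 0.284·0.748) = 765 - 0.284·580.
So P* = 600/0.788 = 762, and then Q* = 580 - 0.748·762 = 9.88.

P* ≈ 762, Q* ≈ 9.88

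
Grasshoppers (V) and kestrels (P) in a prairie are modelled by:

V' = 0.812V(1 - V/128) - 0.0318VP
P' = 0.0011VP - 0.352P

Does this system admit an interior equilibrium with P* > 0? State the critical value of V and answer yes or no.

Threshold V = 320; K < 320, so no, the predator goes extinct.

The predator equation gives dP/dt > 0 only when V > 0.352/0.0011 = 320.
Without the predator, V → K = 128. Since 128 < 320, the predator cannot invade.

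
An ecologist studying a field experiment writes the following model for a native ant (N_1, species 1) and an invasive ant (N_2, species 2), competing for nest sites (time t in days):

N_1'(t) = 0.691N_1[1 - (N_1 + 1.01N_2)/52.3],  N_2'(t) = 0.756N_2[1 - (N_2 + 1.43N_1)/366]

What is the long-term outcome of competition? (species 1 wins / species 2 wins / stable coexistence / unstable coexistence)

species 2 excludes species 1

Compare the nullcline intercepts: K1/α12 = 52.3/1.01 = 51.8 < K2 = 366; K2/α21 = 366/1.43 = 256 > K1 = 52.3.
Since the inequalities point opposite ways, species 2 can invade but species 1 cannot.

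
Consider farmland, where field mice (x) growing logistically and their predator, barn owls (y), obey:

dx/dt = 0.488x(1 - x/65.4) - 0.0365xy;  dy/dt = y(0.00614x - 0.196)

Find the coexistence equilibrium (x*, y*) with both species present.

From dy/dt = 0 with y > 0: 0.00614x* = 0.196, so x* = 31.9.
Substitute into dx/dt = 0: 0.488(1 - 31.9/65.4) = 0.0365y*.
The bracket is 0.512, giving y* = 0.25/0.0365 = 6.84.

x* ≈ 31.9, y* ≈ 6.84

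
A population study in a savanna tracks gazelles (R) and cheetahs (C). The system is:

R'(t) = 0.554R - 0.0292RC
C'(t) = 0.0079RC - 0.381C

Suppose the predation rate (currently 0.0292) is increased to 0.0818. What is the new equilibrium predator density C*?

At the interior fixed point, setting dR/dt = 0 with R > 0 fixes C* = (prey growth rate)/(RC coefficient) — independent of the other coefficients.
With the change, C* = 0.554/0.0818 = 6.77; it falls from 19.

C* ≈ 6.77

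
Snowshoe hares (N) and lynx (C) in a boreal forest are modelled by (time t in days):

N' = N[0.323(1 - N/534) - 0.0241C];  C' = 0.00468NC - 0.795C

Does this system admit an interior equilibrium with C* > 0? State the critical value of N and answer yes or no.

The predator equation gives dC/dt > 0 only when N > 0.795/0.00468 = 170.
Without the predator, N → K = 534. Since 534 > 170, the predator can invade and persist.

Threshold N = 170; K > 170, so yes, the predator persists.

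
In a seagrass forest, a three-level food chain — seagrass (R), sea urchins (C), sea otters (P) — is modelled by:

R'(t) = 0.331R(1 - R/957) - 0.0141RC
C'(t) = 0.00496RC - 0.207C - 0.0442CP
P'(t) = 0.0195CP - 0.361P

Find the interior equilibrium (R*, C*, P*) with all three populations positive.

From dP/dt = 0: 0.0195C* = 0.361, so C* = 18.5.
From dR/dt = 0: 0.331(1 - R*/957) = 0.0141·18.5, giving R* = 957·(1 - 0.789) = 202.
From dC/dt = 0: 0.00496·202 - 0.207 = 0.0442P*, so P* = 0.796/0.0442 = 18.

R* ≈ 202, C* ≈ 18.5, P* ≈ 18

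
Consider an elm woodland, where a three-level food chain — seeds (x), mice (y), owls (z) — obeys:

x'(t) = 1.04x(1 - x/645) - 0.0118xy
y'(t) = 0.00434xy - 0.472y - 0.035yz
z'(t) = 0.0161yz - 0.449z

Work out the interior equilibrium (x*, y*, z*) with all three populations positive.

From dz/dt = 0: 0.0161y* = 0.449, so y* = 27.9.
From dx/dt = 0: 1.04(1 - x*/645) = 0.0118·27.9, giving x* = 645·(1 - 0.316) = 441.
From dy/dt = 0: 0.00434·441 - 0.472 = 0.035z*, so z* = 1.44/0.035 = 41.2.

x* ≈ 441, y* ≈ 27.9, z* ≈ 41.2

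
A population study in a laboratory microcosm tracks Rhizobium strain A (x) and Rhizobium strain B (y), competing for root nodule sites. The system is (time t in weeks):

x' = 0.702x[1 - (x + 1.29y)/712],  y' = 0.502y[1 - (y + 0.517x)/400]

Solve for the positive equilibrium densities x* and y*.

Setting both brackets to zero gives the nullclines x + 1.29y = 712 and 0.517x + y = 400.
Substituting y = 400 - 0.517x into the first: x(1 - 1.29·0.517) = 712 - 1.29·400.
So x* = 196/0.333 = 588, and then y* = 400 - 0.517·588 = 95.8.

x* ≈ 588, y* ≈ 95.8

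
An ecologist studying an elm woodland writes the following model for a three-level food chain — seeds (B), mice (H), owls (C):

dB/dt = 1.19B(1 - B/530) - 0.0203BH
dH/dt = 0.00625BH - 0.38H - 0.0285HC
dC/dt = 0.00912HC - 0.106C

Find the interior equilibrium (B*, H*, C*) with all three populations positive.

B* ≈ 425, H* ≈ 11.6, C* ≈ 79.9

From dC/dt = 0: 0.00912H* = 0.106, so H* = 11.6.
From dB/dt = 0: 1.19(1 - B*/530) = 0.0203·11.6, giving B* = 530·(1 - 0.198) = 425.
From dH/dt = 0: 0.00625·425 - 0.38 = 0.0285C*, so C* = 2.28/0.0285 = 79.9.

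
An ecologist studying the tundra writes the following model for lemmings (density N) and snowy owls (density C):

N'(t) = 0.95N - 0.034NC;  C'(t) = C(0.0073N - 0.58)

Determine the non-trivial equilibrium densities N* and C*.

Set dC/dt = 0 with C > 0: 0.0073N - 0.58 = 0, so N* = 0.58/0.0073 = 79.5.
Set dN/dt = 0 with N > 0: 0.95 - 0.034C = 0, so C* = 0.95/0.034 = 27.9.

N* ≈ 79.5, C* ≈ 27.9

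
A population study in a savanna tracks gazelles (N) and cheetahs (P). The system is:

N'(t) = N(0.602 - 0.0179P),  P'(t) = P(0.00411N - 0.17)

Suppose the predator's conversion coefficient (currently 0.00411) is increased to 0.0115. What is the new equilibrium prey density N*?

At the interior fixed point, setting dP/dt = 0 with P > 0 fixes N* = (predator death rate)/(NP coefficient) — independent of the other coefficients.
With the change, N* = 0.17/0.0115 = 14.8; it falls from 41.4.

N* ≈ 14.8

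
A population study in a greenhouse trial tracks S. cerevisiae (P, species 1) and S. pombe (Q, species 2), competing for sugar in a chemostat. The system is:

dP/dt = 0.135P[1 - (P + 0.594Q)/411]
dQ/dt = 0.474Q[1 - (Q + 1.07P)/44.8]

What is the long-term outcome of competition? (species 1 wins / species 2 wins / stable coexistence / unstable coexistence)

Compare the nullcline intercepts: K1/α12 = 411/0.594 = 692 > K2 = 44.8; K2/α21 = 44.8/1.07 = 41.9 < K1 = 411.
Since the inequalities point opposite ways, species 1 can invade but species 2 cannot.

species 1 excludes species 2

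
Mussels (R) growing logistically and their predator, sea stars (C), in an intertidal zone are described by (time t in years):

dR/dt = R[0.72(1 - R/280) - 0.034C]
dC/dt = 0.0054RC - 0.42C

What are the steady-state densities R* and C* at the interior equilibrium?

From dC/dt = 0 with C > 0: 0.0054R* = 0.42, so R* = 77.8.
Substitute into dR/dt = 0: 0.72(1 - 77.8/280) = 0.034C*.
The bracket is 0.722, giving C* = 0.52/0.034 = 15.3.

R* ≈ 77.8, C* ≈ 15.3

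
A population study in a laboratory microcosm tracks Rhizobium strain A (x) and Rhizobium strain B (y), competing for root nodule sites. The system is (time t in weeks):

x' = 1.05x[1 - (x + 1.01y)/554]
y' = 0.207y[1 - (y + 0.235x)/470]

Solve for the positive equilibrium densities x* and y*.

x* ≈ 104, y* ≈ 446

Setting both brackets to zero gives the nullclines x + 1.01y = 554 and 0.235x + y = 470.
Substituting y = 470 - 0.235x into the first: x(1 - 1.01·0.235) = 554 - 1.01·470.
So x* = 79.3/0.763 = 104, and then y* = 470 - 0.235·104 = 446.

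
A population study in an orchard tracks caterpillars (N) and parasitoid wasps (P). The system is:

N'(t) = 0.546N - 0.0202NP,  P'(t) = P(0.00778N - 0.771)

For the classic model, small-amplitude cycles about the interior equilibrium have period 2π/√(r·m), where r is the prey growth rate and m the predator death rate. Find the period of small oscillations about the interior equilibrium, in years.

T ≈ 9.68 years

Here r = 0.546 and m = 0.771, so r·m = 0.421.
ω = √0.421 = 0.649 per year, hence T = 2π/ω ≈ 9.68 years.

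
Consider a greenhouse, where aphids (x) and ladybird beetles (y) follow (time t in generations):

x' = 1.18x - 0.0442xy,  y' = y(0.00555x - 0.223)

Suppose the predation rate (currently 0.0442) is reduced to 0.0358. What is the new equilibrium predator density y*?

At the interior fixed point, setting dx/dt = 0 with x > 0 fixes y* = (prey growth rate)/(xy coefficient) — independent of the other coefficients.
With the change, y* = 1.18/0.0358 = 33; it rises from 26.7.

y* ≈ 33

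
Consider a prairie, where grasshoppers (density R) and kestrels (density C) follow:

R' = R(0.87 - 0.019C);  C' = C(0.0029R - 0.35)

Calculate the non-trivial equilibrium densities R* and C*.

Set dC/dt = 0 with C > 0: 0.0029R - 0.35 = 0, so R* = 0.35/0.0029 = 121.
Set dR/dt = 0 with R > 0: 0.87 - 0.019C = 0, so C* = 0.87/0.019 = 45.8.

R* ≈ 121, C* ≈ 45.8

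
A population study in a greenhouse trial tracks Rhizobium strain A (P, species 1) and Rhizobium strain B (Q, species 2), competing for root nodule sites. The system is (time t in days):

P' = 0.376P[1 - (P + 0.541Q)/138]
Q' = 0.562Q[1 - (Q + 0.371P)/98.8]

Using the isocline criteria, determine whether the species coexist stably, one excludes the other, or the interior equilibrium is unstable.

stable coexistence

Compare the nullcline intercepts: K1/α12 = 138/0.541 = 255 > K2 = 98.8; K2/α21 = 98.8/0.371 = 266 > K1 = 138.
Since both inequalities hold, each species can invade when rare, so the interior equilibrium is stable.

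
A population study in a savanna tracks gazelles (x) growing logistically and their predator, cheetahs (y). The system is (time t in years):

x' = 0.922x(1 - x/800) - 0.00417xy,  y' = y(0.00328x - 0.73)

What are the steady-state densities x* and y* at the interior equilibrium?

From dy/dt = 0 with y > 0: 0.00328x* = 0.73, so x* = 223.
Substitute into dx/dt = 0: 0.922(1 - 223/800) = 0.00417y*.
The bracket is 0.722, giving y* = 0.665/0.00417 = 160.

x* ≈ 223, y* ≈ 160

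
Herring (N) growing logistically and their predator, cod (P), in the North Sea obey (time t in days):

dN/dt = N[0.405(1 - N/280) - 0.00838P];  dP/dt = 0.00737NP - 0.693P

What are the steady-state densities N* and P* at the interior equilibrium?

N* ≈ 94, P* ≈ 32.1

From dP/dt = 0 with P > 0: 0.00737N* = 0.693, so N* = 94.
Substitute into dN/dt = 0: 0.405(1 - 94/280) = 0.00838P*.
The bracket is 0.664, giving P* = 0.269/0.00838 = 32.1.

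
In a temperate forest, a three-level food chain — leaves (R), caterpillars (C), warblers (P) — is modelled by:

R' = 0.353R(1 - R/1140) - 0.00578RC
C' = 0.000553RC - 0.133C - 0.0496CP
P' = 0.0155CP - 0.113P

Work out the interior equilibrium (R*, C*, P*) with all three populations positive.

R* ≈ 1000, C* ≈ 7.29, P* ≈ 8.51

From dP/dt = 0: 0.0155C* = 0.113, so C* = 7.29.
From dR/dt = 0: 0.353(1 - R*/1140) = 0.00578·7.29, giving R* = 1140·(1 - 0.119) = 1000.
From dC/dt = 0: 0.000553·1000 - 0.133 = 0.0496P*, so P* = 0.422/0.0496 = 8.51.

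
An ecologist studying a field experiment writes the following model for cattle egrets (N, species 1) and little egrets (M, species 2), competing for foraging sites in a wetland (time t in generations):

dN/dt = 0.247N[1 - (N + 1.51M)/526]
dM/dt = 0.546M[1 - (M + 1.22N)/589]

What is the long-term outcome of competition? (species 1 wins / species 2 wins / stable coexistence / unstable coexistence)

unstable coexistence (outcome depends on initial conditions)

Compare the nullcline intercepts: K1/α12 = 526/1.51 = 348 < K2 = 589; K2/α21 = 589/1.22 = 483 < K1 = 526.
Since both are reversed, neither can invade when rare; the interior point is a saddle.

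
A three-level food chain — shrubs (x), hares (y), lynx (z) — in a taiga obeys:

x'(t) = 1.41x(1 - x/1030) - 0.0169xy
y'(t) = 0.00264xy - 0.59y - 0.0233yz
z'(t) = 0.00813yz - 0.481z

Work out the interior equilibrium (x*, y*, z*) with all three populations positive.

From dz/dt = 0: 0.00813y* = 0.481, so y* = 59.2.
From dx/dt = 0: 1.41(1 - x*/1030) = 0.0169·59.2, giving x* = 1030·(1 - 0.709) = 300.
From dy/dt = 0: 0.00264·300 - 0.59 = 0.0233z*, so z* = 0.201/0.0233 = 8.62.

x* ≈ 300, y* ≈ 59.2, z* ≈ 8.62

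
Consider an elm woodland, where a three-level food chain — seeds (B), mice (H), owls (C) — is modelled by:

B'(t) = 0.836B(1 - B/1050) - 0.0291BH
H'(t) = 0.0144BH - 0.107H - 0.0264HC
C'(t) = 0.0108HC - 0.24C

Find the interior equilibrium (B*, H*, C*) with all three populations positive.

B* ≈ 238, H* ≈ 22.2, C* ≈ 126

From dC/dt = 0: 0.0108H* = 0.24, so H* = 22.2.
From dB/dt = 0: 0.836(1 - B*/1050) = 0.0291·22.2, giving B* = 1050·(1 - 0.774) = 238.
From dH/dt = 0: 0.0144·238 - 0.107 = 0.0264C*, so C* = 3.32/0.0264 = 126.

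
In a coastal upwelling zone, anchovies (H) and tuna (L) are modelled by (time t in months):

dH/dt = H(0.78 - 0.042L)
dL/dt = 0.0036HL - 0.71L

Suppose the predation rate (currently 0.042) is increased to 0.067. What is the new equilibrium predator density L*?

L* ≈ 11.6

At the interior fixed point, setting dH/dt = 0 with H > 0 fixes L* = (prey growth rate)/(HL coefficient) — independent of the other coefficients.
With the change, L* = 0.78/0.067 = 11.6; it falls from 18.6.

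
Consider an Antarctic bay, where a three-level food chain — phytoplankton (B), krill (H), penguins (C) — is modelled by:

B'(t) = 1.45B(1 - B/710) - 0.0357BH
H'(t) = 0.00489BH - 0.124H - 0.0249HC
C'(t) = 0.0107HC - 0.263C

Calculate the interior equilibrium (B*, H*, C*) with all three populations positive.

B* ≈ 280, H* ≈ 24.6, C* ≈ 50.1

From dC/dt = 0: 0.0107H* = 0.263, so H* = 24.6.
From dB/dt = 0: 1.45(1 - B*/710) = 0.0357·24.6, giving B* = 710·(1 - 0.605) = 280.
From dH/dt = 0: 0.00489·280 - 0.124 = 0.0249C*, so C* = 1.25/0.0249 = 50.1.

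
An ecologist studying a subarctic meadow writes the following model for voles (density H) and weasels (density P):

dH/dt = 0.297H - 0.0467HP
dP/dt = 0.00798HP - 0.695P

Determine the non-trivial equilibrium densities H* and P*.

Set dP/dt = 0 with P > 0: 0.00798H - 0.695 = 0, so H* = 0.695/0.00798 = 87.1.
Set dH/dt = 0 with H > 0: 0.297 - 0.0467P = 0, so P* = 0.297/0.0467 = 6.36.

H* ≈ 87.1, P* ≈ 6.36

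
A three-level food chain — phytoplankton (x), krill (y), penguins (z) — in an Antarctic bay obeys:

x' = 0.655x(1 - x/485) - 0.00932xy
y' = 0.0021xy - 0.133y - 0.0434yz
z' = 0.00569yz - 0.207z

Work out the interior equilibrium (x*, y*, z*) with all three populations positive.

From dz/dt = 0: 0.00569y* = 0.207, so y* = 36.4.
From dx/dt = 0: 0.655(1 - x*/485) = 0.00932·36.4, giving x* = 485·(1 - 0.518) = 234.
From dy/dt = 0: 0.0021·234 - 0.133 = 0.0434z*, so z* = 0.358/0.0434 = 8.26.

x* ≈ 234, y* ≈ 36.4, z* ≈ 8.26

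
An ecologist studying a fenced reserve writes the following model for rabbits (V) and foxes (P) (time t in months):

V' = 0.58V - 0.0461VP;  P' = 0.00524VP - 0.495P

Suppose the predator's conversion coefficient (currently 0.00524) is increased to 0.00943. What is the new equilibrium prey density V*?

At the interior fixed point, setting dP/dt = 0 with P > 0 fixes V* = (predator death rate)/(VP coefficient) — independent of the other coefficients.
With the change, V* = 0.495/0.00943 = 52.5; it falls from 94.5.

V* ≈ 52.5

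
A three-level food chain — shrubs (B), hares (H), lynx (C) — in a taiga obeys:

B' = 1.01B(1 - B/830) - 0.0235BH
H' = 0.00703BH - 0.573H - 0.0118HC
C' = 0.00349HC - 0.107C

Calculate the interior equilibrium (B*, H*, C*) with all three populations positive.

B* ≈ 238, H* ≈ 30.7, C* ≈ 93.2

From dC/dt = 0: 0.00349H* = 0.107, so H* = 30.7.
From dB/dt = 0: 1.01(1 - B*/830) = 0.0235·30.7, giving B* = 830·(1 - 0.713) = 238.
From dH/dt = 0: 0.00703·238 - 0.573 = 0.0118C*, so C* = 1.1/0.0118 = 93.2.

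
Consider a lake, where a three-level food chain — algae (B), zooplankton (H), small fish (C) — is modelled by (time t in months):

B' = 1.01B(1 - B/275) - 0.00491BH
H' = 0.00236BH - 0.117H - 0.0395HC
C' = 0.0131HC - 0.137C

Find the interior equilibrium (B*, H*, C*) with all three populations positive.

From dC/dt = 0: 0.0131H* = 0.137, so H* = 10.5.
From dB/dt = 0: 1.01(1 - B*/275) = 0.00491·10.5, giving B* = 275·(1 - 0.0508) = 261.
From dH/dt = 0: 0.00236·261 - 0.117 = 0.0395C*, so C* = 0.499/0.0395 = 12.6.

B* ≈ 261, H* ≈ 10.5, C* ≈ 12.6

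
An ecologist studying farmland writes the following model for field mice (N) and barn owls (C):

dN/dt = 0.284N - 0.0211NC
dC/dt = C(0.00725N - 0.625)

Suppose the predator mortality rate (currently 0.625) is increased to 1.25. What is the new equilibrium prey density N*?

N* ≈ 172

At the interior fixed point, setting dC/dt = 0 with C > 0 fixes N* = (predator death rate)/(NC coefficient) — independent of the other coefficients.
With the change, N* = 1.25/0.00725 = 172; it rises from 86.2.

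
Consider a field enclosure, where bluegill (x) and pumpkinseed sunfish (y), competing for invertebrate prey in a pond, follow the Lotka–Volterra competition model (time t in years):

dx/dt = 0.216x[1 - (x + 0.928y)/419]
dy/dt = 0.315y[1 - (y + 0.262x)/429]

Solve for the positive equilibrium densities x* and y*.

x* ≈ 27.6, y* ≈ 422

Setting both brackets to zero gives the nullclines x + 0.928y = 419 and 0.262x + y = 429.
Substituting y = 429 - 0.262x into the first: x(1 - 0.928·0.262) = 419 - 0.928·429.
So x* = 20.9/0.757 = 27.6, and then y* = 429 - 0.262·27.6 = 422.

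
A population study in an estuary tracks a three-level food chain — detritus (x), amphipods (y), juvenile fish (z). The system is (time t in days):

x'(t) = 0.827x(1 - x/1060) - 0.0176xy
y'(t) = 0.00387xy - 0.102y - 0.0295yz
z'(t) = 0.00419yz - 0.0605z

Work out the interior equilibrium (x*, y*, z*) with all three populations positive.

x* ≈ 734, y* ≈ 14.4, z* ≈ 92.9

From dz/dt = 0: 0.00419y* = 0.0605, so y* = 14.4.
From dx/dt = 0: 0.827(1 - x*/1060) = 0.0176·14.4, giving x* = 1060·(1 - 0.307) = 734.
From dy/dt = 0: 0.00387·734 - 0.102 = 0.0295z*, so z* = 2.74/0.0295 = 92.9.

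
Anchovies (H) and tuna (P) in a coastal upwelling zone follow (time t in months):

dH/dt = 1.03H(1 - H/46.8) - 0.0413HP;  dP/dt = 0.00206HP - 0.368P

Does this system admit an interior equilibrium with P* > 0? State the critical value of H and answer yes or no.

The predator equation gives dP/dt > 0 only when H > 0.368/0.00206 = 179.
Without the predator, H → K = 46.8. Since 46.8 < 179, the predator cannot invade.

Threshold H = 179; K < 179, so no, the predator goes extinct.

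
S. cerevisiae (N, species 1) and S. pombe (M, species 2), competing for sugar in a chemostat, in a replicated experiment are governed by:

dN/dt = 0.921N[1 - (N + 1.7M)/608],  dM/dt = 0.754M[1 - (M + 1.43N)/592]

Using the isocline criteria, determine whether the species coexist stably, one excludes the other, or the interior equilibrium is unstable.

unstable coexistence (outcome depends on initial conditions)

Compare the nullcline intercepts: K1/α12 = 608/1.7 = 358 < K2 = 592; K2/α21 = 592/1.43 = 414 < K1 = 608.
Since both are reversed, neither can invade when rare; the interior point is a saddle.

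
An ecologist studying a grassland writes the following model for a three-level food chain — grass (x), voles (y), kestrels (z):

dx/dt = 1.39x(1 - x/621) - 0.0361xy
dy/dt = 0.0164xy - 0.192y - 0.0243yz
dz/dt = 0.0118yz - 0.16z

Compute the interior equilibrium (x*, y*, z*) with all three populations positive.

x* ≈ 402, y* ≈ 13.6, z* ≈ 264

From dz/dt = 0: 0.0118y* = 0.16, so y* = 13.6.
From dx/dt = 0: 1.39(1 - x*/621) = 0.0361·13.6, giving x* = 621·(1 - 0.352) = 402.
From dy/dt = 0: 0.0164·402 - 0.192 = 0.0243z*, so z* = 6.41/0.0243 = 264.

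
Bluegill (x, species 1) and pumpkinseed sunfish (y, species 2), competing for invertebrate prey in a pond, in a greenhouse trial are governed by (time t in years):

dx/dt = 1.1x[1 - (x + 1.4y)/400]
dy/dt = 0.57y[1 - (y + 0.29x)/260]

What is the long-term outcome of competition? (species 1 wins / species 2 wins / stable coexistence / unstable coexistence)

Compare the nullcline intercepts: K1/α12 = 400/1.4 = 286 > K2 = 260; K2/α21 = 260/0.29 = 897 > K1 = 400.
Since both inequalities hold, each species can invade when rare, so the interior equilibrium is stable.

stable coexistence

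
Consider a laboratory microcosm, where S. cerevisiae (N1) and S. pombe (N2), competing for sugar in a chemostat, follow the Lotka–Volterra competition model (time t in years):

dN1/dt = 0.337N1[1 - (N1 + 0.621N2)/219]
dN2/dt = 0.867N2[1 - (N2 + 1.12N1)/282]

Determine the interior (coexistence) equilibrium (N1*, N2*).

N1* ≈ 144, N2* ≈ 121

Setting both brackets to zero gives the nullclines N1 + 0.621N2 = 219 and 1.12N1 + N2 = 282.
Substituting N2 = 282 - 1.12N1 into the first: N1(1 - 0.621·1.12) = 219 - 0.621·282.
So N1* = 43.9/0.304 = 144, and then N2* = 282 - 1.12·144 = 121.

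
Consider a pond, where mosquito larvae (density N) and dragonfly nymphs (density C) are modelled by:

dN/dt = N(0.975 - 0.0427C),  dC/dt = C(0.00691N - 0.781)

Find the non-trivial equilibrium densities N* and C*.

N* ≈ 113, C* ≈ 22.8

Set dC/dt = 0 with C > 0: 0.00691N - 0.781 = 0, so N* = 0.781/0.00691 = 113.
Set dN/dt = 0 with N > 0: 0.975 - 0.0427C = 0, so C* = 0.975/0.0427 = 22.8.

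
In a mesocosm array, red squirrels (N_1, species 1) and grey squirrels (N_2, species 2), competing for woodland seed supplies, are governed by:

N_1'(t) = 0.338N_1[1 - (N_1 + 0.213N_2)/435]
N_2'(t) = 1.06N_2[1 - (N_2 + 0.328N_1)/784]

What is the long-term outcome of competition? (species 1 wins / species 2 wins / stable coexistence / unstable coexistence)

stable coexistence

Compare the nullcline intercepts: K1/α12 = 435/0.213 = 2040 > K2 = 784; K2/α21 = 784/0.328 = 2390 > K1 = 435.
Since both inequalities hold, each species can invade when rare, so the interior equilibrium is stable.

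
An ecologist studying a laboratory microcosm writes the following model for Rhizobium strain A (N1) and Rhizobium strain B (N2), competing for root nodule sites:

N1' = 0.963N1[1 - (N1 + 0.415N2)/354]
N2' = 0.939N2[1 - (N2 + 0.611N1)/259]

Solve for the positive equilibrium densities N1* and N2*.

N1* ≈ 330, N2* ≈ 57.2

Setting both brackets to zero gives the nullclines N1 + 0.415N2 = 354 and 0.611N1 + N2 = 259.
Substituting N2 = 259 - 0.611N1 into the first: N1(1 - 0.415·0.611) = 354 - 0.415·259.
So N1* = 247/0.746 = 330, and then N2* = 259 - 0.611·330 = 57.2.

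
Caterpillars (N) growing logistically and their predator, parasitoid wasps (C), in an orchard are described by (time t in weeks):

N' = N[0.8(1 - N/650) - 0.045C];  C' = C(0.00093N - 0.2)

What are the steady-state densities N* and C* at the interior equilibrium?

N* ≈ 215, C* ≈ 11.9

From dC/dt = 0 with C > 0: 0.00093N* = 0.2, so N* = 215.
Substitute into dN/dt = 0: 0.8(1 - 215/650) = 0.045C*.
The bracket is 0.669, giving C* = 0.535/0.045 = 11.9.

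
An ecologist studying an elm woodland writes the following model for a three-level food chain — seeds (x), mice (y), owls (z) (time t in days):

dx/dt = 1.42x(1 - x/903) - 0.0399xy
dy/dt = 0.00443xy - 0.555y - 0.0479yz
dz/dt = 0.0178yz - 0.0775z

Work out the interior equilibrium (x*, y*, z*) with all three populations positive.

From dz/dt = 0: 0.0178y* = 0.0775, so y* = 4.35.
From dx/dt = 0: 1.42(1 - x*/903) = 0.0399·4.35, giving x* = 903·(1 - 0.122) = 793.
From dy/dt = 0: 0.00443·793 - 0.555 = 0.0479z*, so z* = 2.96/0.0479 = 61.7.

x* ≈ 793, y* ≈ 4.35, z* ≈ 61.7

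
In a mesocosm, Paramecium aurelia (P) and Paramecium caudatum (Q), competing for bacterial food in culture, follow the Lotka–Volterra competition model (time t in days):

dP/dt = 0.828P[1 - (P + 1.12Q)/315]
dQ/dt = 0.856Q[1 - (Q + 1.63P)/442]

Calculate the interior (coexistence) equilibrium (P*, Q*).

Setting both brackets to zero gives the nullclines P + 1.12Q = 315 and 1.63P + Q = 442.
Substituting Q = 442 - 1.63P into the first: P(1 - 1.12·1.63) = 315 - 1.12·442.
So P* = -180/-0.826 = 218, and then Q* = 442 - 1.63·218 = 86.5.

P* ≈ 218, Q* ≈ 86.5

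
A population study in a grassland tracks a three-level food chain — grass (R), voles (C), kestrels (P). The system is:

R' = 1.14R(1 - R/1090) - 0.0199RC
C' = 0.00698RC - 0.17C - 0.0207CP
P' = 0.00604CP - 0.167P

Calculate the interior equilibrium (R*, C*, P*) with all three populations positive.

From dP/dt = 0: 0.00604C* = 0.167, so C* = 27.6.
From dR/dt = 0: 1.14(1 - R*/1090) = 0.0199·27.6, giving R* = 1090·(1 - 0.483) = 564.
From dC/dt = 0: 0.00698·564 - 0.17 = 0.0207P*, so P* = 3.77/0.0207 = 182.

R* ≈ 564, C* ≈ 27.6, P* ≈ 182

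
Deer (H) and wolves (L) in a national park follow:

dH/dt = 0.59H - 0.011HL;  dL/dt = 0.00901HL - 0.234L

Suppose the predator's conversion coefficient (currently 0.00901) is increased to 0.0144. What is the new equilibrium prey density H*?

At the interior fixed point, setting dL/dt = 0 with L > 0 fixes H* = (predator death rate)/(HL coefficient) — independent of the other coefficients.
With the change, H* = 0.234/0.0144 = 16.2; it falls from 26.

H* ≈ 16.2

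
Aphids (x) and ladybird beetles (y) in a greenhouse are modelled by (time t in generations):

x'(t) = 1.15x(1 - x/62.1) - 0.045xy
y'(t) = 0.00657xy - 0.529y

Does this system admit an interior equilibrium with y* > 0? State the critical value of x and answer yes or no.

Threshold x = 80.5; K < 80.5, so no, the predator goes extinct.

The predator equation gives dy/dt > 0 only when x > 0.529/0.00657 = 80.5.
Without the predator, x → K = 62.1. Since 62.1 < 80.5, the predator cannot invade.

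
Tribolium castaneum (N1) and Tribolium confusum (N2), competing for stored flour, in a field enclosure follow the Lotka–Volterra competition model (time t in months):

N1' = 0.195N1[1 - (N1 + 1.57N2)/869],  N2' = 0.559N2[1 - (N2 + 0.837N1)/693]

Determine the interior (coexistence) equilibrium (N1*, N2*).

N1* ≈ 697, N2* ≈ 109

Setting both brackets to zero gives the nullclines N1 + 1.57N2 = 869 and 0.837N1 + N2 = 693.
Substituting N2 = 693 - 0.837N1 into the first: N1(1 - 1.57·0.837) = 869 - 1.57·693.
So N1* = -219/-0.314 = 697, and then N2* = 693 - 0.837·697 = 109.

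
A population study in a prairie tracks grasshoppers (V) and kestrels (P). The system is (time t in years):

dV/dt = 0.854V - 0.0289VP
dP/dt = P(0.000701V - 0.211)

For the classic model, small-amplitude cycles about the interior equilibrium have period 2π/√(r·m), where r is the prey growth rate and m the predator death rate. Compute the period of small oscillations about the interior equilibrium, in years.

T ≈ 14.8 years

Here r = 0.854 and m = 0.211, so r·m = 0.18.
ω = √0.18 = 0.424 per year, hence T = 2π/ω ≈ 14.8 years.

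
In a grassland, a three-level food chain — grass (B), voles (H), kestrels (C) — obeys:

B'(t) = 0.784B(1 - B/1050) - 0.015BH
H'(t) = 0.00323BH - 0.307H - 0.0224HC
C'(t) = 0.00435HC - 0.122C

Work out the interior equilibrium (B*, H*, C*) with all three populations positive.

B* ≈ 487, H* ≈ 28, C* ≈ 56.5

From dC/dt = 0: 0.00435H* = 0.122, so H* = 28.
From dB/dt = 0: 0.784(1 - B*/1050) = 0.015·28, giving B* = 1050·(1 - 0.537) = 487.
From dH/dt = 0: 0.00323·487 - 0.307 = 0.0224C*, so C* = 1.26/0.0224 = 56.5.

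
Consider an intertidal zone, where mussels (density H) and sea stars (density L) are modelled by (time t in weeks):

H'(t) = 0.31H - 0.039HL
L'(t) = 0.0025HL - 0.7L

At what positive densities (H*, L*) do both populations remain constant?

H* ≈ 280, L* ≈ 7.95

Set dL/dt = 0 with L > 0: 0.0025H - 0.7 = 0, so H* = 0.7/0.0025 = 280.
Set dH/dt = 0 with H > 0: 0.31 - 0.039L = 0, so L* = 0.31/0.039 = 7.95.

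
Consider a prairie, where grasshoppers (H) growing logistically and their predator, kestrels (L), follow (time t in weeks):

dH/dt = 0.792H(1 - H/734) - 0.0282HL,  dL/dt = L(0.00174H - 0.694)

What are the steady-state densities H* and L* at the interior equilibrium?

H* ≈ 399, L* ≈ 12.8

From dL/dt = 0 with L > 0: 0.00174H* = 0.694, so H* = 399.
Substitute into dH/dt = 0: 0.792(1 - 399/734) = 0.0282L*.
The bracket is 0.457, giving L* = 0.362/0.0282 = 12.8.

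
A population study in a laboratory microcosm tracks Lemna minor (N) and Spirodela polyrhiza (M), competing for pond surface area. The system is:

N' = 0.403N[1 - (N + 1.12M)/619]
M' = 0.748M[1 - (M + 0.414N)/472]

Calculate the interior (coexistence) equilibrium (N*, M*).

Setting both brackets to zero gives the nullclines N + 1.12M = 619 and 0.414N + M = 472.
Substituting M = 472 - 0.414N into the first: N(1 - 1.12·0.414) = 619 - 1.12·472.
So N* = 90.4/0.536 = 168, and then M* = 472 - 0.414·168 = 402.

N* ≈ 168, M* ≈ 402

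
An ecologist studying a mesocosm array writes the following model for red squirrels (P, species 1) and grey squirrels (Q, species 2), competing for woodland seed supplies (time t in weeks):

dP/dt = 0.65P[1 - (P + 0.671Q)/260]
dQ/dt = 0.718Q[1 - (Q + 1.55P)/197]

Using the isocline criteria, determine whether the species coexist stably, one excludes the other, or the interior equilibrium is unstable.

Compare the nullcline intercepts: K1/α12 = 260/0.671 = 387 > K2 = 197; K2/α21 = 197/1.55 = 127 < K1 = 260.
Since the inequalities point opposite ways, species 1 can invade but species 2 cannot.

species 1 excludes species 2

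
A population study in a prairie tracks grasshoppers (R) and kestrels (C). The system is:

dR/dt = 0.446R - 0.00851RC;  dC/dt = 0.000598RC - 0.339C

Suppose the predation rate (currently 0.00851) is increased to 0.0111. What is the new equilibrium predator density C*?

At the interior fixed point, setting dR/dt = 0 with R > 0 fixes C* = (prey growth rate)/(RC coefficient) — independent of the other coefficients.
With the change, C* = 0.446/0.0111 = 40.2; it falls from 52.4.

C* ≈ 40.2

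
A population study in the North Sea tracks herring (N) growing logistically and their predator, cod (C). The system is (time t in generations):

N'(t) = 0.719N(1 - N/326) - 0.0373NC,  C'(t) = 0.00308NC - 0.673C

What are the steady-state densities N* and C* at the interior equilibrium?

N* ≈ 219, C* ≈ 6.36

From dC/dt = 0 with C > 0: 0.00308N* = 0.673, so N* = 219.
Substitute into dN/dt = 0: 0.719(1 - 219/326) = 0.0373C*.
The bracket is 0.33, giving C* = 0.237/0.0373 = 6.36.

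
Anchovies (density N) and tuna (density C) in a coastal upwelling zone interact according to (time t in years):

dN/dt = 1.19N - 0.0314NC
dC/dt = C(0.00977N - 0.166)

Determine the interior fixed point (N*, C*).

N* ≈ 17, C* ≈ 37.9

Set dC/dt = 0 with C > 0: 0.00977N - 0.166 = 0, so N* = 0.166/0.00977 = 17.
Set dN/dt = 0 with N > 0: 1.19 - 0.0314C = 0, so C* = 1.19/0.0314 = 37.9.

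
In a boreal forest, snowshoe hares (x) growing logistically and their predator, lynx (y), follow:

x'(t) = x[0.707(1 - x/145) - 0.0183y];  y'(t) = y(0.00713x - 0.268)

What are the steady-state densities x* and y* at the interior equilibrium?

From dy/dt = 0 with y > 0: 0.00713x* = 0.268, so x* = 37.6.
Substitute into dx/dt = 0: 0.707(1 - 37.6/145) = 0.0183y*.
The bracket is 0.741, giving y* = 0.524/0.0183 = 28.6.

x* ≈ 37.6, y* ≈ 28.6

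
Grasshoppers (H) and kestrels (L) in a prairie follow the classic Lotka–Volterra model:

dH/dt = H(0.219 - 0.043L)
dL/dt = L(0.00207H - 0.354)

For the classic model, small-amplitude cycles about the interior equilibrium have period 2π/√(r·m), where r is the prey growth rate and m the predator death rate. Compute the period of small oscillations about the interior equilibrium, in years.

T ≈ 22.6 years

Here r = 0.219 and m = 0.354, so r·m = 0.0775.
ω = √0.0775 = 0.278 per year, hence T = 2π/ω ≈ 22.6 years.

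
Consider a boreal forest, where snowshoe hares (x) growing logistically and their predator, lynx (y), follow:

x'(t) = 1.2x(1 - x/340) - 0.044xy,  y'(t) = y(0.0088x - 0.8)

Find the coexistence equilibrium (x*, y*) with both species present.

x* ≈ 90.9, y* ≈ 20

From dy/dt = 0 with y > 0: 0.0088x* = 0.8, so x* = 90.9.
Substitute into dx/dt = 0: 1.2(1 - 90.9/340) = 0.044y*.
The bracket is 0.733, giving y* = 0.879/0.044 = 20.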